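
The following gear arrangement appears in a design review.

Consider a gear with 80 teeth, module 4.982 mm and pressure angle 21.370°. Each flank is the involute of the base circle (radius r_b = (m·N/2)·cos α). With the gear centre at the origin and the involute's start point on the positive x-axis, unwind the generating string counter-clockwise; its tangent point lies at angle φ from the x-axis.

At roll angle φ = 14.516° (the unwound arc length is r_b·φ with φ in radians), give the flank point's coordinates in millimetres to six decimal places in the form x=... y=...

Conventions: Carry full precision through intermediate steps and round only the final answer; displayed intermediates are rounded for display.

single-mesh involute tooth geometry (80T wheel at module 4.982)
pitch radius r_p = m·N/2 = 4.982·80/2 = 199.280000
base radius r_b = r_p·cos α = 199.280000·cos 21.370° = 185.578850
roll angle φ = 14.516° = 0.25335199 rad
x = r_b·(cos φ + φ·sin φ) = 191.439513
y = r_b·(sin φ − φ·cos φ) = 0.999517

x=191.439513 y=0.999517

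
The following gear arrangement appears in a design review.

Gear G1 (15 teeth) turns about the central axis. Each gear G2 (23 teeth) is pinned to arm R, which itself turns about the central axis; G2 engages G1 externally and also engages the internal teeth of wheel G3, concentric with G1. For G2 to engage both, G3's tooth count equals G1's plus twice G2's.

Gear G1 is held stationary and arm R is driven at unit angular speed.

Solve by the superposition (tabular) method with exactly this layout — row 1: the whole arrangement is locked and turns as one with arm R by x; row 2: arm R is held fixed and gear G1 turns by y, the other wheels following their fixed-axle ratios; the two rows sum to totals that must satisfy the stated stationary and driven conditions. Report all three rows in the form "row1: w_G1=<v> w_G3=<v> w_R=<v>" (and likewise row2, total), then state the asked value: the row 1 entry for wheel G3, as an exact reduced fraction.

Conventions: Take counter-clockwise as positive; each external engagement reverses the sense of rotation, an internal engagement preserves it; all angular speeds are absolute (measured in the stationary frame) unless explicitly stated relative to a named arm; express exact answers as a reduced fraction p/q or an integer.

planetary set (15T centre, 23T on arm, 61T internal) — Willis relation
superposition row 1 [locked train]: every member turns x
row 2 — arm fixed, fixed-axis ratios: sun y, ring −(15/61)·y, arm 0
boundary: total ω_sun = x + y = 0 and total ω_arm = x = 1  ⇒  y = -1, x = 1
row 2 ring = −(15/61)·(-1) = 15/61
totals (row 1 + row 2): sun 1 + (-1) = 0, ring 1 + 15/61 = 76/61, arm 1 + 0 = 1
asked cell (row1, ring) = 1

row1: w_G1=1 w_G3=1 w_R=1
row2: w_G1=-1 w_G3=15/61 w_R=0
total: w_G1=0 w_G3=76/61 w_R=1
asked value: 1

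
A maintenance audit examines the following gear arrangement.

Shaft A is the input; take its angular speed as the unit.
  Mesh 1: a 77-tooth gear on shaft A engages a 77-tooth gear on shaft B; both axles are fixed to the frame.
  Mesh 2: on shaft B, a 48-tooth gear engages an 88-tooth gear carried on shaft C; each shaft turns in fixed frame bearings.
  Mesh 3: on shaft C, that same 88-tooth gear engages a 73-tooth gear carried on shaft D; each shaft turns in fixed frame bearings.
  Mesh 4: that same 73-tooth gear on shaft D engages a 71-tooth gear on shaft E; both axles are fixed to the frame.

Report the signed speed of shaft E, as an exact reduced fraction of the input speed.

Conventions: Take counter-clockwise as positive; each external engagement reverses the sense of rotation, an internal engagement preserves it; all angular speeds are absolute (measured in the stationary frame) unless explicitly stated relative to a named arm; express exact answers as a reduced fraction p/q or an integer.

48/71

4-mesh fixed-axis compound train (all bearings frame-fixed)
mesh 1 [77T→77T]: |ω|/ω_in = 1×77/77 = 1, sense flips to −
mesh 2 [48T→88T]: |ω|/ω_in = 1×48/88 = 6/11, sense flips to +
mesh 3 [88T→73T]: |ω|/ω_in = (6/11)×88/73 = 48/73, sense flips to −
mesh 4 [73T→71T]: |ω|/ω_in = (48/73)×73/71 = 48/71, sense flips to +
signed output speed (× input speed) = 48/71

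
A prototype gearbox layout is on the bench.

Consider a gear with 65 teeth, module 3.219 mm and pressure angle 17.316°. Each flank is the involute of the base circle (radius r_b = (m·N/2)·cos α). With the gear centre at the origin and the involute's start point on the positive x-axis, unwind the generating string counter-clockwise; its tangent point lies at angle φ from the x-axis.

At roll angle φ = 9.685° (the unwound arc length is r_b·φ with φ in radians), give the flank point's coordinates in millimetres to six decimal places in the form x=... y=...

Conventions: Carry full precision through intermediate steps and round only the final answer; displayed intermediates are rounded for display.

class = single-mesh tooth geometry [base-circle involute, m = 3.219, 65T]
pitch radius r_p = m·N/2 = 3.219·65/2 = 104.617500
base radius r_b = r_p·cos α = 104.617500·cos 17.316° = 99.875996
roll angle φ = 9.685° = 0.16903514 rad
x = r_b·(cos φ + φ·sin φ) = 101.292692
y = r_b·(sin φ − φ·cos φ) = 0.160335

x=101.292692 y=0.160335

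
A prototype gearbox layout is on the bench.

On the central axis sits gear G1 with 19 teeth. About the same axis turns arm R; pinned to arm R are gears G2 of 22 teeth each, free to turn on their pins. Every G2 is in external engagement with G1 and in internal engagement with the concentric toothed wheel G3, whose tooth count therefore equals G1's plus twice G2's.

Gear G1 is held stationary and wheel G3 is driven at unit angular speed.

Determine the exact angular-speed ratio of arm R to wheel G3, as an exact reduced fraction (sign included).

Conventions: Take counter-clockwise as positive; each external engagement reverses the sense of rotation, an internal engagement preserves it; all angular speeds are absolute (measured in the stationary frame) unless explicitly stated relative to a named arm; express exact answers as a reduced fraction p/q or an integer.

63/82

planetary set (19T centre, 22T on arm, 63T internal) — Willis relation
ring teeth: 19 + 2·22 = 63
19(ω_sun−ω_arm) = −63(ω_ring−ω_arm),  ω_sun = 0, ω_ring = 1
19(0−ω_arm) = −63(1−ω_arm)  ⇒  82·ω_arm = 63  ⇒  ω_arm = 63/82
ω_out/ω_in = 63/82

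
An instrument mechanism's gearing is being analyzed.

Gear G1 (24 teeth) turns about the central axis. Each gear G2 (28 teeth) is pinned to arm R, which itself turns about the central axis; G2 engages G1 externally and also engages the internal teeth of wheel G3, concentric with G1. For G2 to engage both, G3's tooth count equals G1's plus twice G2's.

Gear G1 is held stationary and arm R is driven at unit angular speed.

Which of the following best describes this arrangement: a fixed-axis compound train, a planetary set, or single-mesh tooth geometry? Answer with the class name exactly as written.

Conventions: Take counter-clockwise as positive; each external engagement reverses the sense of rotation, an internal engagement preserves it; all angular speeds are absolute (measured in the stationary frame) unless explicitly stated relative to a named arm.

recognized (axles ride arm R): planetary set, 24/28/80 teeth
classification: planetary set

planetary set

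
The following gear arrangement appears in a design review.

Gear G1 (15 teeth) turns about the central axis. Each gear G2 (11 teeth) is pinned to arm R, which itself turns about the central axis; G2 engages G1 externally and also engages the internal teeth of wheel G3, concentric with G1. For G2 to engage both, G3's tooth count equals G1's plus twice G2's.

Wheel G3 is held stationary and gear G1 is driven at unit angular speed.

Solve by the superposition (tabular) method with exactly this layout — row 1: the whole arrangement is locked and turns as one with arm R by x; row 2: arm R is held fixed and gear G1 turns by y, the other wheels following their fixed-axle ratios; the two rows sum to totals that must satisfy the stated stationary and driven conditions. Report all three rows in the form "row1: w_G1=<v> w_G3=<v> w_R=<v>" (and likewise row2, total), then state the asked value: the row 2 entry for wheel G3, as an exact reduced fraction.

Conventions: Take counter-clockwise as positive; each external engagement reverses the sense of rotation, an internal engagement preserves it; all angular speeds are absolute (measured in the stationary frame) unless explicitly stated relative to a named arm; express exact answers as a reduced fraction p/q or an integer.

planetary set (15T centre, 11T on arm, 37T internal) — Willis relation
superposition row 1 [locked train]: every member turns x
row 2 — arm fixed, fixed-axis ratios: sun y, ring −(15/37)·y, arm 0
boundary: total ω_ring = x − (15/37)·y = 0 and total ω_sun = x + y = 1  ⇒  y = 37/52, x = 15/52
row 2 ring = −(15/37)·37/52 = -15/52
totals (row 1 + row 2): sun 15/52 + 37/52 = 1, ring 15/52 + (-15/52) = 0, arm 15/52 + 0 = 15/52
asked cell (row2, ring) = -15/52

row1: w_G1=15/52 w_G3=15/52 w_R=15/52
row2: w_G1=37/52 w_G3=-15/52 w_R=0
total: w_G1=1 w_G3=0 w_R=15/52
asked value: -15/52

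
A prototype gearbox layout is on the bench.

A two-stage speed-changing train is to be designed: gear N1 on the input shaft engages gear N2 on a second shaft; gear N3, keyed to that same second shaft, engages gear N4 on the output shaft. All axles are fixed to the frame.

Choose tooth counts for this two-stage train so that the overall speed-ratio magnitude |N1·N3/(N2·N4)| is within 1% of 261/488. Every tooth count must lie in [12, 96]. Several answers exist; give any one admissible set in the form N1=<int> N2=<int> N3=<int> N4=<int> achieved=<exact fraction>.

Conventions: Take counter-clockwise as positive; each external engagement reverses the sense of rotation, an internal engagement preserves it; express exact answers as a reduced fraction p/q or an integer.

N1=18 N2=16 N3=29 N4=61 achieved=261/488

2-stage fixed-axis compound train for ratio 261/488
target = 261/488 in lowest terms: an exact hit needs N1·N3 = k·261 and N2·N4 = k·488 for one integer k, every count in [12, 96]; additionally prefer no 1:1 stage (N1 ≠ N2, N3 ≠ N4)
k = 1: no 1:1-free in-range split of k·261 and k·488 into factor pairs; take k = 2
k = 2: N1·N3 = 522 = 18·29, N2·N4 = 976 = 16·61
achieved = 18·29/(16·61) = 261/488; |achieved − target| = 0 ≤ 261/48800 ✓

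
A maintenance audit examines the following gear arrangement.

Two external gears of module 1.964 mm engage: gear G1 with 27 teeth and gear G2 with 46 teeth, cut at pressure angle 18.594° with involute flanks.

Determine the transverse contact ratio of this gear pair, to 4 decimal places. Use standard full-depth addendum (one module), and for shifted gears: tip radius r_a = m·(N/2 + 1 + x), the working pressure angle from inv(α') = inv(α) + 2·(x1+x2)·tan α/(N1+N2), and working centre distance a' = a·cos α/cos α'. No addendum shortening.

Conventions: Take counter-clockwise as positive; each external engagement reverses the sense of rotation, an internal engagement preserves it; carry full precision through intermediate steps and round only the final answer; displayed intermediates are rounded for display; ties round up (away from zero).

single-mesh involute tooth geometry (27T engaging 46T at module 1.964)
base radii: r_b1 = 25.130017, r_b2 = 42.814103
tip radii: r_a1 = 28.478000, r_a2 = 47.136000
no profile shift: α' = α, a' = a
action lengths: √(r_a1²−r_b1²) = 13.396967, √(r_a2²−r_b2²) = 19.716873
base pitch p_b = π·m·cos α = 5.848021
CR = (13.396967 + 19.716873 − 71.686000·sin 18.59400°)/5.848021 = 1.753762
contact ratio ≈ 1.7538

1.7538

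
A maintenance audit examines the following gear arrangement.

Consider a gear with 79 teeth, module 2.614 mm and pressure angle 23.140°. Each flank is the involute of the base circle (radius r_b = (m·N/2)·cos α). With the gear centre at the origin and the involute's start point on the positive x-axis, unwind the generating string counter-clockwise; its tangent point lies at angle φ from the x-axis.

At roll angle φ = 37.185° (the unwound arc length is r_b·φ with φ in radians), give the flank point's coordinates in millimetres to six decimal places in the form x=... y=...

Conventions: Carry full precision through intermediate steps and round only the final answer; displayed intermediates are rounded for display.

x=112.884943 y=8.292528

topology: single-mesh involute geometry — m = 2.614, N = 79
pitch radius r_p = m·N/2 = 2.614·79/2 = 103.253000
base radius r_b = r_p·cos α = 103.253000·cos 23.140° = 94.946025
roll angle φ = 37.185° = 0.64900068 rad
x = r_b·(cos φ + φ·sin φ) = 112.884943
y = r_b·(sin φ − φ·cos φ) = 8.292528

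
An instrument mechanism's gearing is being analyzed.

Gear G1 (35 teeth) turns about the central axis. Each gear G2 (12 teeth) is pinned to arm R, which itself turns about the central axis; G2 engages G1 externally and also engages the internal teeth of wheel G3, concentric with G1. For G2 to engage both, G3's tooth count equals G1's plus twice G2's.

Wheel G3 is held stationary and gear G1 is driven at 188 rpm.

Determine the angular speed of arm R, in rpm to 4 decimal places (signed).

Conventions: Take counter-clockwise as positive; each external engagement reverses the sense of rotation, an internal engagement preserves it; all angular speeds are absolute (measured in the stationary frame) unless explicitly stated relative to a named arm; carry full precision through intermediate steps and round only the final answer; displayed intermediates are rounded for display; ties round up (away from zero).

class = planetary set [G3 = 35+2·12 = 59; Willis about the carrier]
normalise by the input: solve with ω_sun = 1, then scale by 188 rpm
ring teeth: 35 + 2·12 = 59
35(ω_sun−ω_arm) = −59(ω_ring−ω_arm),  ω_ring = 0, ω_sun = 1
35(1−ω_arm) = −59(0−ω_arm)  ⇒  94·ω_arm = 35  ⇒  ω_arm = 35/94
scale: ω_arm = 35/94 × 188 rpm = +70.0000 rpm

+70.0000 rpm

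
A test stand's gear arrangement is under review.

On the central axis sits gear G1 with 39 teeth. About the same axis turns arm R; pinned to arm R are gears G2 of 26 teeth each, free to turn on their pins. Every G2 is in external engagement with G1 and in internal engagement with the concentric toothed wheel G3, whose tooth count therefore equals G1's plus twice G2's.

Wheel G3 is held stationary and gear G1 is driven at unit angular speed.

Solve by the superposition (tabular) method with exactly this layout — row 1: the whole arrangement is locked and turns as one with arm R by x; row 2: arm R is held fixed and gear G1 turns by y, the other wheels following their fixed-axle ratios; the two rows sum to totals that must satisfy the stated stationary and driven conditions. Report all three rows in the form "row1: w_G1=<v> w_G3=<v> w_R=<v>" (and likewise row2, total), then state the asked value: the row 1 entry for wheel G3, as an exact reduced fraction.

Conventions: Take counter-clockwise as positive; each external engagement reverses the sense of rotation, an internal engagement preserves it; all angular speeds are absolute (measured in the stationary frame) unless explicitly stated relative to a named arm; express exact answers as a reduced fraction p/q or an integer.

planetary set (39T centre, 26T on arm, 91T internal) — Willis relation
row 1: whole set turns with the arm by x
row 2 (arm held, sun turns y): ω_ring = −(39/91)·y, ω_arm = 0
boundary: total ω_ring = x − (39/91)·y = 0 and total ω_sun = x + y = 1  ⇒  y = 7/10, x = 3/10
row 2 ring = −(39/91)·7/10 = -3/10
totals (row 1 + row 2): sun 3/10 + 7/10 = 1, ring 3/10 + (-3/10) = 0, arm 3/10 + 0 = 3/10
asked cell (row1, ring) = 3/10

row1: w_G1=3/10 w_G3=3/10 w_R=3/10
row2: w_G1=7/10 w_G3=-3/10 w_R=0
total: w_G1=1 w_G3=0 w_R=3/10
asked value: 3/10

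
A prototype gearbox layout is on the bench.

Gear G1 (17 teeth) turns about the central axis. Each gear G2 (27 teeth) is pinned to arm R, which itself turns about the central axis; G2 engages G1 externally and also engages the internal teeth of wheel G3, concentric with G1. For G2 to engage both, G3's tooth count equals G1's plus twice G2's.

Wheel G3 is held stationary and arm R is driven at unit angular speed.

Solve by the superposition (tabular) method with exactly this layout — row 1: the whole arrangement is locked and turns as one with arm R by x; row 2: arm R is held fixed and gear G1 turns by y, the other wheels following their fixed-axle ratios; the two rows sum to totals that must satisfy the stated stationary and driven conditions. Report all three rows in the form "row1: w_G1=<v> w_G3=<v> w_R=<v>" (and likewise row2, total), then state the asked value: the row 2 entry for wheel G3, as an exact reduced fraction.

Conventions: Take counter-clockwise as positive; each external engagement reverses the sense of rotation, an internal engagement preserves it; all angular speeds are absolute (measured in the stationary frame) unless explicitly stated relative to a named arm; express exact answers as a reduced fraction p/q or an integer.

recognized (axles ride arm R): planetary set, 17/27/71 teeth
row 1: whole set turns with the arm by x
superposition row 2 [arm held]: sun y, ring −(17/71)·y, arm 0
boundary: total ω_ring = x − (17/71)·y = 0 and total ω_arm = x = 1  ⇒  y = 71/17, x = 1
row 2 ring = −(17/71)·71/17 = -1
totals (row 1 + row 2): sun 1 + 71/17 = 88/17, ring 1 + (-1) = 0, arm 1 + 0 = 1
asked cell (row2, ring) = -1

row1: w_G1=1 w_G3=1 w_R=1
row2: w_G1=71/17 w_G3=-1 w_R=0
total: w_G1=88/17 w_G3=0 w_R=1
asked value: -1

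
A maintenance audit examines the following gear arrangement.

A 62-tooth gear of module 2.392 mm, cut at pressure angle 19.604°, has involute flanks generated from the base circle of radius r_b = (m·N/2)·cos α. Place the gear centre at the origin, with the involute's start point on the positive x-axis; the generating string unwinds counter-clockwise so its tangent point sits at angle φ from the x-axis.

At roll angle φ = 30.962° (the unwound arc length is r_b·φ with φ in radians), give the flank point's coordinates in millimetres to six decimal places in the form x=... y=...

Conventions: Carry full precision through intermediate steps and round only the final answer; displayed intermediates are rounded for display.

single-mesh involute tooth geometry (62T wheel at module 2.392)
pitch radius r_p = m·N/2 = 2.392·62/2 = 74.152000
base radius r_b = r_p·cos α = 74.152000·cos 19.604° = 69.853708
roll angle φ = 30.962° = 0.54038884 rad
x = r_b·(cos φ + φ·sin φ) = 79.320440
y = r_b·(sin φ − φ·cos φ) = 3.568221

x=79.320440 y=3.568221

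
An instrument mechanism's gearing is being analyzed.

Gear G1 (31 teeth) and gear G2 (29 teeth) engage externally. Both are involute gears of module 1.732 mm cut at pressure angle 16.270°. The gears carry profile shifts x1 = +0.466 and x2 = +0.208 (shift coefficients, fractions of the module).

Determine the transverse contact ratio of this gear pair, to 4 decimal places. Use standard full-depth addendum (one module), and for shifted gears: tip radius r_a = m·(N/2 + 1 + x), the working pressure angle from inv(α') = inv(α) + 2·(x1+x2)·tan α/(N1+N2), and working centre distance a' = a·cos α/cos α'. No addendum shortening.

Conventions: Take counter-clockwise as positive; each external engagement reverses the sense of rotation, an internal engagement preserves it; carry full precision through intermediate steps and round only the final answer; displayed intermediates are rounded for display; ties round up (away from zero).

1.6792

topology: single-mesh involute geometry — m = 1.732, 31T/29T pair
base radii: r_b1 = 25.770875, r_b2 = 24.108237
tip radii: r_a1 = 29.385112, r_a2 = 27.206256
inv(α') = inv(16.270°) + 2·(+0.466+0.208)·tan α/(31+29) = 0.01444406  ⇒  α' = 19.79872°
a' = a·cos α / cos α' = 51.9600·cos 16.270°/cos 19.79872° = 53.012785
action lengths: √(r_a1²−r_b1²) = 14.119024, √(r_a2²−r_b2²) = 12.608460
base pitch p_b = π·m·cos α = 5.223328
CR = (14.119024 + 12.608460 − 53.012785·sin 19.79872°)/5.223328 = 1.679228
contact ratio ≈ 1.6792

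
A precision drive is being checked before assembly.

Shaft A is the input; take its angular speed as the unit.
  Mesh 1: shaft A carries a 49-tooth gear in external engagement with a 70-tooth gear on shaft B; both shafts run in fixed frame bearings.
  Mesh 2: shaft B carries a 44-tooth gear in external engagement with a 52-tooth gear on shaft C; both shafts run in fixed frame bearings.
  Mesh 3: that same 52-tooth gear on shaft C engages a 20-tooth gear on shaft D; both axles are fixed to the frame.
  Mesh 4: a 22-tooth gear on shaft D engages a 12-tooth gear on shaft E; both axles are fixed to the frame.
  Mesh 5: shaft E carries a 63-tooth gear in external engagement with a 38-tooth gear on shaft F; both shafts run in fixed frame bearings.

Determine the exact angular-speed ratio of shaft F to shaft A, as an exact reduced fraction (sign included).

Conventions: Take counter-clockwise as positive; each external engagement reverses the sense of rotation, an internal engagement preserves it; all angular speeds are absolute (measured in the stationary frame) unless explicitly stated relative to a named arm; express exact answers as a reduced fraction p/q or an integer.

class = fixed-axis compound train [5 meshes; 5 ratios multiply, 5 sense flips]
mesh 1 [49T→70T]: running ratio 7/10, sense −
mesh 2 [44T→52T]: running ratio 77/130, sense +
mesh 3 [52T→20T]: running ratio 77/50, sense −
mesh 4 [22T→12T]: running ratio 847/300, sense +
mesh 5 [63T→38T]: running ratio 17787/3800, sense −
ω_out/ω_in = -17787/3800

-17787/3800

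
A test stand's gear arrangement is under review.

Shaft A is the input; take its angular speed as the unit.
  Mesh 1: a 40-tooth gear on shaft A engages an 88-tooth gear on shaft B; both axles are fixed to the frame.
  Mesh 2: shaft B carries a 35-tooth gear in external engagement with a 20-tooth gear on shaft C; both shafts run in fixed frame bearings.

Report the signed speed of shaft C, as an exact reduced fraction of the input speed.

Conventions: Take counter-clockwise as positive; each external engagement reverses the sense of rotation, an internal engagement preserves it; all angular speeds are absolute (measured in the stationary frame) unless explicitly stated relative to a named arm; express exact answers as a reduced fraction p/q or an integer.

35/44

2-mesh fixed-axis compound train (all bearings frame-fixed)
mesh 1 [40T→88T]: |ω|/ω_in = 1×40/88 = 5/11, sense flips to −
mesh 2 [35T→20T]: |ω|/ω_in = (5/11)×35/20 = 35/44, sense flips to +
signed output speed (× input speed) = 35/44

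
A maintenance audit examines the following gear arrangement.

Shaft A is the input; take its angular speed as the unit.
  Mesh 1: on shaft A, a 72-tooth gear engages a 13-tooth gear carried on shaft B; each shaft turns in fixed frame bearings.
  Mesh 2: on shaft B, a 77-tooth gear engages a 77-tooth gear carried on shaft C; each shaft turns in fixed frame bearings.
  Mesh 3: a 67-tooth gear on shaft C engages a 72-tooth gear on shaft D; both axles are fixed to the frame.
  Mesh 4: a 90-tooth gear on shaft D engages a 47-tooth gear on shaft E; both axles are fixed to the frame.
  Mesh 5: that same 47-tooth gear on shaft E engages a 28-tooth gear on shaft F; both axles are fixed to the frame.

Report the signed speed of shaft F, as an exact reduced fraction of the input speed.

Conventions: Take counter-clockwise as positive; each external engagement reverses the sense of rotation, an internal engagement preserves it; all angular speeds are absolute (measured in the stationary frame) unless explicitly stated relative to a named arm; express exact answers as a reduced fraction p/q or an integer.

5-mesh fixed-axis compound train (all bearings frame-fixed)
mesh 1 [72T→13T]: |ω|/ω_in = 1×72/13 = 72/13, sense flips to −
mesh 2 [77T→77T]: |ω|/ω_in = (72/13)×77/77 = 72/13, sense flips to +
mesh 3 [67T→72T]: |ω|/ω_in = (72/13)×67/72 = 67/13, sense flips to −
mesh 4 [90T→47T]: |ω|/ω_in = (67/13)×90/47 = 6030/611, sense flips to +
mesh 5 [47T→28T]: |ω|/ω_in = (6030/611)×47/28 = 3015/182, sense flips to −
signed output speed (× input speed) = -3015/182

-3015/182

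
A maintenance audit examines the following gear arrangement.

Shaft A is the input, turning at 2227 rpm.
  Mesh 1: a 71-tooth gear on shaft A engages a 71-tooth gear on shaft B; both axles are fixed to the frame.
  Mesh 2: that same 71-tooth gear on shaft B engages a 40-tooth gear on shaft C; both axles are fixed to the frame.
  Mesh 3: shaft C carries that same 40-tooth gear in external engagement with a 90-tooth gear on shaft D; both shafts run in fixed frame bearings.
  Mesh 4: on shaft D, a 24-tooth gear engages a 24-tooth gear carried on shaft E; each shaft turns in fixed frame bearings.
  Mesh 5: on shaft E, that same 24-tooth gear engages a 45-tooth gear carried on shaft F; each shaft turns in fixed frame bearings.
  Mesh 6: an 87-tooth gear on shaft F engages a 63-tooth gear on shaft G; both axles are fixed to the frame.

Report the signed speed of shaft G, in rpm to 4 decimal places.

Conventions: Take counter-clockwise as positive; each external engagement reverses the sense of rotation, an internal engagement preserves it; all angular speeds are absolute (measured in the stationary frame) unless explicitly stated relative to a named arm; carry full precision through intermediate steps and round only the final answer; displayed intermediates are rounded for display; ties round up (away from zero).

class = fixed-axis compound train [6 meshes; 6 ratios multiply, 6 sense flips]
mesh 1 [71T→71T]: ω = 2227.0000×71/71 = 2227.0000 rpm, sense flips to −
mesh 2 [71T→40T]: ω = 2227.0000×71/40 = 3952.9250 rpm, sense flips to +
mesh 3 [40T→90T]: ω = 3952.9250×40/90 = 1756.8556 rpm, sense flips to −
mesh 4 [24T→24T]: ω = 1756.8556×24/24 = 1756.8556 rpm, sense flips to +
mesh 5 [24T→45T]: ω = 1756.8556×24/45 = 936.9896 rpm, sense flips to −
mesh 6 [87T→63T]: ω = 936.9896×87/63 = 1293.9381 rpm, sense flips to +
signed output speed = +1293.9381 rpm

+1293.9381 rpm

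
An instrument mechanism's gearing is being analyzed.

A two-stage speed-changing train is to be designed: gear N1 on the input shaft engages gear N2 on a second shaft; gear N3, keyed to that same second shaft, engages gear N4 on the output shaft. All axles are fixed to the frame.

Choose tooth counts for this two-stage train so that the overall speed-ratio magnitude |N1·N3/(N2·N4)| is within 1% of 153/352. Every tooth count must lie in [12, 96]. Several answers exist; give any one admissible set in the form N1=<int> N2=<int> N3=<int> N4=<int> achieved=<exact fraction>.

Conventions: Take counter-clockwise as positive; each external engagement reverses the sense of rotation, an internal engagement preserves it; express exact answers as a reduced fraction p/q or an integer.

design class (target 153/352): fixed-axis compound train
target = 153/352 in lowest terms: an exact hit needs N1·N3 = k·153 and N2·N4 = k·352 for one integer k, every count in [12, 96]; additionally prefer no 1:1 stage (N1 ≠ N2, N3 ≠ N4)
k = 1: no 1:1-free in-range split of k·153 and k·352 into factor pairs; take k = 2
k = 2: N1·N3 = 306 = 17·18, N2·N4 = 704 = 16·44
achieved = 17·18/(16·44) = 153/352; |achieved − target| = 0 ≤ 153/35200 ✓

N1=17 N2=16 N3=18 N4=44 achieved=153/352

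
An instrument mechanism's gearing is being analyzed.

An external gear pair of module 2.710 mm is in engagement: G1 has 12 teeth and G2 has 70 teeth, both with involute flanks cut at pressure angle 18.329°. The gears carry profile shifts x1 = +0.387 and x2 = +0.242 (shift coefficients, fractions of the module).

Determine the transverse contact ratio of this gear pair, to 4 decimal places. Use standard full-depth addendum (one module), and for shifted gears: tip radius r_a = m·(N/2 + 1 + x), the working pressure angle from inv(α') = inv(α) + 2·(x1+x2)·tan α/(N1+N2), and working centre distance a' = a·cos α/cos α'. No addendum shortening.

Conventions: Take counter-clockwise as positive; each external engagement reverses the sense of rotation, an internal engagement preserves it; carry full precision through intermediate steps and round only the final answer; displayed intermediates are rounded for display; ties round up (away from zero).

1.5139

recognized (one external pair, fixed centres): single-mesh tooth geometry, m = 2.710, N1 = 12, N2 = 70
base radii: r_b1 = 15.435072, r_b2 = 90.037921
tip radii: r_a1 = 20.018770, r_a2 = 98.215820
inv(α') = inv(18.329°) + 2·(+0.387+0.242)·tan α/(12+70) = 0.01646090  ⇒  α' = 20.64993°
a' = a·cos α / cos α' = 111.1100·cos 18.329°/cos 20.64993° = 112.714615
action lengths: √(r_a1²−r_b1²) = 12.747929, √(r_a2²−r_b2²) = 39.236719
base pitch p_b = π·m·cos α = 8.081785
CR = (12.747929 + 39.236719 − 112.714615·sin 20.64993°)/8.081785 = 1.513902
contact ratio ≈ 1.5139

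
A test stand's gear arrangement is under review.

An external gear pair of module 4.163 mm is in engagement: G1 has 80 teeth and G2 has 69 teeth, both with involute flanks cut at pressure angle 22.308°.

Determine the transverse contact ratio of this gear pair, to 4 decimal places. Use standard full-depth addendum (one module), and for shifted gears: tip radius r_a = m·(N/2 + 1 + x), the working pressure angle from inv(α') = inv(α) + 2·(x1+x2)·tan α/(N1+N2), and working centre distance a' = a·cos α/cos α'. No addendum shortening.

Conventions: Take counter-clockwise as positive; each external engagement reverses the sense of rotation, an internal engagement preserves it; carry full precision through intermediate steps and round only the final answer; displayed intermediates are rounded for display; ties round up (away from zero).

1.6898

class = single-mesh tooth geometry [involute pair 80T × 69T, m = 4.163]
base radii: r_b1 = 154.057098, r_b2 = 132.874247
tip radii: r_a1 = 170.683000, r_a2 = 147.786500
no profile shift: α' = α, a' = a
action lengths: √(r_a1²−r_b1²) = 73.478548, √(r_a2²−r_b2²) = 64.693771
base pitch p_b = π·m·cos α = 12.099616
CR = (73.478548 + 64.693771 − 310.143500·sin 22.30800°)/12.099616 = 1.689838
contact ratio ≈ 1.6898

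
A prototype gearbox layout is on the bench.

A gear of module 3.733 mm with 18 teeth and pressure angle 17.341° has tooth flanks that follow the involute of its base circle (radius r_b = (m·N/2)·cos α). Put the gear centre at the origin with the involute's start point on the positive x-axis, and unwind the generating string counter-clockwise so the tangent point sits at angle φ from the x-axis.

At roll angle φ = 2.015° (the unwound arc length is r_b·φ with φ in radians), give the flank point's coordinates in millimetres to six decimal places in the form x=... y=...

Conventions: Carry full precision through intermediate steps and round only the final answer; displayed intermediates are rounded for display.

recognized (one wheel, involute flank): single-mesh tooth geometry, m = 3.733, N = 18
pitch radius r_p = m·N/2 = 3.733·18/2 = 33.597000
base radius r_b = r_p·cos α = 33.597000·cos 17.341° = 32.069941
roll angle φ = 2.015° = 0.03516838 rad
x = r_b·(cos φ + φ·sin φ) = 32.089767
y = r_b·(sin φ − φ·cos φ) = 0.000465

x=32.089767 y=0.000465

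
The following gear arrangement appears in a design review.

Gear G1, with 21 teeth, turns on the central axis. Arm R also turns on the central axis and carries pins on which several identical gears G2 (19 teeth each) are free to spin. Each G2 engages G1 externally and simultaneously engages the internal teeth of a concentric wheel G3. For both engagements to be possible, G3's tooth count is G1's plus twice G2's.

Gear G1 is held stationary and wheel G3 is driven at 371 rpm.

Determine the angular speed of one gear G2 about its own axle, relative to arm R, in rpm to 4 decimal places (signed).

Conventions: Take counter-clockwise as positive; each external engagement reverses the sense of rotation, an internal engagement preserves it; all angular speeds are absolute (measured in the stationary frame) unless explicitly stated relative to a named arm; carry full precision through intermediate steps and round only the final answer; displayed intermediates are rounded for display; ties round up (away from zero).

+302.4138 rpm

class = planetary set [G3 = 21+2·19 = 59; Willis about the carrier]
normalise by the input: solve with ω_ring = 1, then scale by 371 rpm
ring teeth: 21 + 2·19 = 59
21(ω_sun−ω_arm) = −59(ω_ring−ω_arm),  ω_sun = 0, ω_ring = 1
21(0−ω_arm) = −59(1−ω_arm)  ⇒  80·ω_arm = 59  ⇒  ω_arm = 59/80
sun–planet mesh: 21·(0−59/80) = −19·(ω_p−ω_arm)  ⇒  ω_p−ω_arm = 1239/1520
scale: ω_p−ω_arm = 1239/1520 × 371 rpm = +302.4138 rpm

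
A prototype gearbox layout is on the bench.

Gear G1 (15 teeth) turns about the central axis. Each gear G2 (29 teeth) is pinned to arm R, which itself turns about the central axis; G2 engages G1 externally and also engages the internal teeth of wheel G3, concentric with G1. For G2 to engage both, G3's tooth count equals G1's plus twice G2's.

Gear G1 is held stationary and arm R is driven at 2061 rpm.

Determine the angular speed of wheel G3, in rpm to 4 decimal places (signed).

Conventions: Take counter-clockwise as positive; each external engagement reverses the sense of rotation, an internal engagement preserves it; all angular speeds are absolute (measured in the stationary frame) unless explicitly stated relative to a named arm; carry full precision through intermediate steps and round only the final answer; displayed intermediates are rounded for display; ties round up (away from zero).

class = planetary set [G3 = 15+2·29 = 73; Willis about the carrier]
normalise by the input: solve with ω_arm = 1, then scale by 2061 rpm
ring teeth: 15 + 2·29 = 73
15(ω_sun−ω_arm) = −73(ω_ring−ω_arm),  ω_sun = 0, ω_arm = 1
ω_ring = 1 − (15/73)(0−1) = 88/73
scale: ω_ring = 88/73 × 2061 rpm = +2484.4932 rpm

+2484.4932 rpm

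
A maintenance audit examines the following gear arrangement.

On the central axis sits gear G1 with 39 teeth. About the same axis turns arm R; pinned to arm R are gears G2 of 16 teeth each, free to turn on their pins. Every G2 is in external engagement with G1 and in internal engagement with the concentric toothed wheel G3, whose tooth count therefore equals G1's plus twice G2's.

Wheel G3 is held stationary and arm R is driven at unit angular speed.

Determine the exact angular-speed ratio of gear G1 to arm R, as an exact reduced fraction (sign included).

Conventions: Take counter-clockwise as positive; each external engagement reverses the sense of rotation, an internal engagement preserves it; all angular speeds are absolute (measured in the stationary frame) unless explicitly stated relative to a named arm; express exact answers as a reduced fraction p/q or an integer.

110/39

class = planetary set [G3 = 39+2·16 = 71; Willis about the carrier]
ring teeth: 39 + 2·16 = 71
39(ω_sun−ω_arm) = −71(ω_ring−ω_arm),  ω_ring = 0, ω_arm = 1
ω_sun = 1 − (71/39)(0−1) = 110/39
ω_out/ω_in = 110/39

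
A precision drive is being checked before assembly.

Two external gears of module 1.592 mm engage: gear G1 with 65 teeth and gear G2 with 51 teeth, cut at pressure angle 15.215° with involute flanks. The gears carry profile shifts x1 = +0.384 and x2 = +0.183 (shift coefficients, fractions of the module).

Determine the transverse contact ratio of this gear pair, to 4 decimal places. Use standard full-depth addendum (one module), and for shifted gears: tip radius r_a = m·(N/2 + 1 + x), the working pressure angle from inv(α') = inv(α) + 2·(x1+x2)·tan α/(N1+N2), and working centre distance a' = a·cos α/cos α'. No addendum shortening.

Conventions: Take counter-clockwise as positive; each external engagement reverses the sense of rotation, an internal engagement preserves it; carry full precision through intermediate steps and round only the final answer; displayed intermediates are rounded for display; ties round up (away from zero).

1.9803

single-mesh involute tooth geometry (65T engaging 51T at module 1.592)
base radii: r_b1 = 49.926400, r_b2 = 39.173022
tip radii: r_a1 = 53.943328, r_a2 = 42.479336
inv(α') = inv(15.215°) + 2·(+0.384+0.183)·tan α/(65+51) = 0.00908208  ⇒  α' = 17.03509°
a' = a·cos α / cos α' = 92.3360·cos 15.215°/cos 17.03509° = 93.187996
action lengths: √(r_a1²−r_b1²) = 20.426385, √(r_a2²−r_b2²) = 16.430714
base pitch p_b = π·m·cos α = 4.826105
CR = (20.426385 + 16.430714 − 93.187996·sin 17.03509°)/4.826105 = 1.980271
contact ratio ≈ 1.9803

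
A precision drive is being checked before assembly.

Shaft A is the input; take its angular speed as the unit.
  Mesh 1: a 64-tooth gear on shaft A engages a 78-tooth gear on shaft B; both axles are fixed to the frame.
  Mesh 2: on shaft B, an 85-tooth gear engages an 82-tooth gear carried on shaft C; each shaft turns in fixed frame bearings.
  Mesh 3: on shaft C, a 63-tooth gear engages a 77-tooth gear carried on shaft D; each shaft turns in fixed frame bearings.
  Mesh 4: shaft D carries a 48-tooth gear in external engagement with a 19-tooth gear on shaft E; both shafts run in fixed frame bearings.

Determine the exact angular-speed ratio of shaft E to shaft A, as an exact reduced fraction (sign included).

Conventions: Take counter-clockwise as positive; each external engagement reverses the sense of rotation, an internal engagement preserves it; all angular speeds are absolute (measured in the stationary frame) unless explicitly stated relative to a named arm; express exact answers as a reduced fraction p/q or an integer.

class = fixed-axis compound train [4 meshes; 4 ratios multiply, 4 sense flips]
mesh 1 [64T→78T]: running ratio 32/39, sense −
mesh 2 [85T→82T]: running ratio 1360/1599, sense +
mesh 3 [63T→77T]: running ratio 4080/5863, sense −
mesh 4 [48T→19T]: running ratio 195840/111397, sense +
ω_out/ω_in = 195840/111397

195840/111397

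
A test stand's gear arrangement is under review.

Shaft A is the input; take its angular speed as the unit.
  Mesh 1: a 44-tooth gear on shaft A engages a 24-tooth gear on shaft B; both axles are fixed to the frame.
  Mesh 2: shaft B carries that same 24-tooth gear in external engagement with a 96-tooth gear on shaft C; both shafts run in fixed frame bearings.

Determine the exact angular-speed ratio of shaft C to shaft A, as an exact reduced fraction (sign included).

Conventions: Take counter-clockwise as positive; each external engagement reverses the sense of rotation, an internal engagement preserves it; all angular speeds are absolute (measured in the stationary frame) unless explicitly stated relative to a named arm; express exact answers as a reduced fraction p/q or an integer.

class = fixed-axis compound train [2 meshes; 2 ratios multiply, 2 sense flips]
mesh 1 [44T→24T]: running ratio 11/6, sense −
mesh 2 [24T→96T]: running ratio 11/24, sense +
ω_out/ω_in = 11/24

11/24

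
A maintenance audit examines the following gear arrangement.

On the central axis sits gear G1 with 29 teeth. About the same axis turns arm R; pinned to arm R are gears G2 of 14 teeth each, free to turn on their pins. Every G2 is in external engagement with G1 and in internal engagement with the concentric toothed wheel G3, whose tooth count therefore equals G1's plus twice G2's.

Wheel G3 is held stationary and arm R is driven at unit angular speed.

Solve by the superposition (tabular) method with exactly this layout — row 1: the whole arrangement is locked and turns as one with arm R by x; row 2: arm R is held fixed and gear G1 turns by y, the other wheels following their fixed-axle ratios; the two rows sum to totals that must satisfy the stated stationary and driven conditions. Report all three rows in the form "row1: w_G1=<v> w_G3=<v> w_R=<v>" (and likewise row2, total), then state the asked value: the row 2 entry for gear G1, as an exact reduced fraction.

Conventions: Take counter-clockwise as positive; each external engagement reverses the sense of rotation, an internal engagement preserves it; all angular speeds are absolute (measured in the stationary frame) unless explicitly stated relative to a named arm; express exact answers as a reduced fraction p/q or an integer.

class = planetary set [G3 = 29+2·14 = 57; Willis about the carrier]
row 1 (train locked, turned with arm): all members turn x
row 2 — arm fixed, fixed-axis ratios: sun y, ring −(29/57)·y, arm 0
boundary: total ω_ring = x − (29/57)·y = 0 and total ω_arm = x = 1  ⇒  y = 57/29, x = 1
row 2 ring = −(29/57)·57/29 = -1
totals (row 1 + row 2): sun 1 + 57/29 = 86/29, ring 1 + (-1) = 0, arm 1 + 0 = 1
asked cell (row2, sun) = 57/29

row1: w_G1=1 w_G3=1 w_R=1
row2: w_G1=57/29 w_G3=-1 w_R=0
total: w_G1=86/29 w_G3=0 w_R=1
asked value: 57/29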